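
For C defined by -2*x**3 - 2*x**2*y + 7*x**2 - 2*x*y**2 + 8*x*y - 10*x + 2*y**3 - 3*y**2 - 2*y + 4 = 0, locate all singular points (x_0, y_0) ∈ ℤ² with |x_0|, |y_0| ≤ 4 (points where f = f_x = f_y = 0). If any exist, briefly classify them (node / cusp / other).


Singular points: {(1, 1)}; classification: node.

Compute partial derivatives:
  f_x = -6*x**2 - 4*x*y + 14*x - 2*y**2 + 8*y - 10.
  f_y = -2*x**2 - 4*x*y + 8*x + 6*y**2 - 6*y - 2.
Scan x_0 ∈ {−4, ..., 4}. For each x_0, f_y(x_0, y) is a polynomial in y; find its integer roots y ∈ {−4, ..., 4}, then test f_x and f at those candidates.
  x = -4: f_y(-4, y) = 6*y**2 + 10*y - 66; no integer root y with |y| ≤ 4.
  x = -3: f_y(-3, y) = 6*y**2 + 6*y - 44; no integer root y with |y| ≤ 4.
  x = -2: f_y(-2, y) = 6*y**2 + 2*y - 26; no integer root y with |y| ≤ 4.
  x = -1: f_y(-1, y) = 6*y**2 - 2*y - 12; no integer root y with |y| ≤ 4.
  x = 0: f_y(0, y) = 6*y**2 - 6*y - 2; no integer root y with |y| ≤ 4.
  x = 1: f_y(1, y) = 6*y**2 - 10*y + 4; vanishes at y ∈ {1}. (1, 1): f_x = 0, f = 0 — SINGULAR.
  x = 2: f_y(2, y) = 6*y**2 - 14*y + 6; no integer root y with |y| ≤ 4.
  x = 3: f_y(3, y) = 6*y**2 - 18*y + 4; no integer root y with |y| ≤ 4.
  x = 4: f_y(4, y) = 6*y**2 - 22*y - 2; no integer root y with |y| ≤ 4.
Only singular point on the grid: (1, 1).
Classify: substitute x = 1 + u, y = 1 + v and expand: f = -2*u**3 - 2*u**2*v - u**2 - 2*u*v**2 + 2*v**3 + v**2.
No constant or linear terms (consistent with a singular point). Quadratic part: -u**2 + v**2. Cubic part: -2*u**3 - 2*u**2*v - 2*u*v**2 + 2*v**3.
The quadratic part v**2 - u**2 = (v − u)(v + u) splits into two distinct linear factors, so there are two distinct tangent lines y − 1 = ±(x − 1) — this is a node (ordinary double point).
Classification: node.


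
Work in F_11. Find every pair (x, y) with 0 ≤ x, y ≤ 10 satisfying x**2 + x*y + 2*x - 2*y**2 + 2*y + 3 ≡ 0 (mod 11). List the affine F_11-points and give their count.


Affine F_11-points: {(2, 0), (2, 2), (3, 9), (3, 10), (5, 2), (5, 7), (7, 0), (7, 10), (8, 7), (8, 9)}; count = 10.

For each of the 121 pairs (x, y) ∈ F_11², evaluate f(x, y) mod 11. Record the zeros.
  x = 0: [0↦3, 1↦3, 2↦10, 3↦2, 4↦1, 5↦7, 6↦9, 7↦7, 8↦1, 9↦2, 10↦10]  zeros at y ∈ ∅
  x = 1: [0↦6, 1↦7, 2↦4, 3↦8, 4↦8, 5↦4, 6↦7, 7↦6, 8↦1, 9↦3, 10↦1]  zeros at y ∈ ∅
  x = 2: [0↦0, 1↦2, 2↦0, 3↦5, 4↦6, 5↦3, 6↦7, 7↦7, 8↦3, 9↦6, 10↦5]  zeros at y ∈ {0, 2}
  x = 3: [0↦7, 1↦10, 2↦9, 3↦4, 4↦6, 5↦4, 6↦9, 7↦10, 8↦7, 9↦0, 10↦0]  zeros at y ∈ {9, 10}
  x = 4: [0↦5, 1↦9, 2↦9, 3↦5, 4↦8, 5↦7, 6↦2, 7↦4, 8↦2, 9↦7, 10↦8]  zeros at y ∈ ∅
  x = 5: [0↦5, 1↦10, 2↦0, 3↦8, 4↦1, 5↦1, 6↦8, 7↦0, 8↦10, 9↦5, 10↦7]  zeros at y ∈ {2, 7}
  x = 6: [0↦7, 1↦2, 2↦4, 3↦2, 4↦7, 5↦8, 6↦5, 7↦9, 8↦9, 9↦5, 10↦8]  zeros at y ∈ ∅
  x = 7: [0↦0, 1↦7, 2↦10, 3↦9, 4↦4, 5↦6, 6↦4, 7↦9, 8↦10, 9↦7, 10↦0]  zeros at y ∈ {0, 10}
  x = 8: [0↦6, 1↦3, 2↦7, 3↦7, 4↦3, 5↦6, 6↦5, 7↦0, 8↦2, 9↦0, 10↦5]  zeros at y ∈ {7, 9}
  x = 9: [0↦3, 1↦1, 2↦6, 3↦7, 4↦4, 5↦8, 6↦8, 7↦4, 8↦7, 9↦6, 10↦1]  zeros at y ∈ ∅
  x = 10: [0↦2, 1↦1, 2↦7, 3↦9, 4↦7, 5↦1, 6↦2, 7↦10, 8↦3, 9↦3, 10↦10]  zeros at y ∈ ∅
Collecting zeros: affine points = {(2, 0), (2, 2), (3, 9), (3, 10), (5, 2), (5, 7), (7, 0), (7, 10), (8, 7), (8, 9)}.
Total count |C(F_11)_aff| = 10.


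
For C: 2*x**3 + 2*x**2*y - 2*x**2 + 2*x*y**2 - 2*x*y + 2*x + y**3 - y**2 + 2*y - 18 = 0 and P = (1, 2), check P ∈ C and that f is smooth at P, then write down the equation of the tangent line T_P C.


Tangent line at P: 16*x + 18*y - 52 = 0.

Step 1: f(1, 2) = 0, so P lies on C.
Step 2: partial derivatives
  f_x(x, y) = 6*x**2 + 4*x*y - 4*x + 2*y**2 - 2*y + 2, f_y(x, y) = 2*x**2 + 4*x*y - 2*x + 3*y**2 - 2*y + 2.
  f_x(P) = 16, f_y(P) = 18 (gradient nonzero, so P is smooth).
Step 3: tangent line at P: 16·(x − 1) + 18·(y − 2) = 0.
Expanding: 16*x + 18*y - 52 = 0.


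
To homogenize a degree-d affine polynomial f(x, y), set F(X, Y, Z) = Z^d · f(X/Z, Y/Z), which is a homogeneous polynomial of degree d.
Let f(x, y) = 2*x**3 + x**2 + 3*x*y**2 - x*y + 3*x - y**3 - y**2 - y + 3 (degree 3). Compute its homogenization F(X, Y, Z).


F(X, Y, Z) = 2*X**3 + X**2*Z + 3*X*Y**2 - X*Y*Z + 3*X*Z**2 - Y**3 - Y**2*Z - Y*Z**2 + 3*Z**3

deg(f) = 3.
Substitute x = X/Z, y = Y/Z into f, then multiply by Z^3.
  monomial 2·x^3·y^0 ↦ 2·X^3·Y^0·Z^0.
  monomial 1·x^2·y^0 ↦ 1·X^2·Y^0·Z^1.
  monomial 3·x^1·y^2 ↦ 3·X^1·Y^2·Z^0.
  monomial -1·x^1·y^1 ↦ -1·X^1·Y^1·Z^1.
  monomial 3·x^1·y^0 ↦ 3·X^1·Y^0·Z^2.
  monomial -1·x^0·y^3 ↦ -1·X^0·Y^3·Z^0.
  monomial -1·x^0·y^2 ↦ -1·X^0·Y^2·Z^1.
  monomial -1·x^0·y^1 ↦ -1·X^0·Y^1·Z^2.
  monomial 3·x^0·y^0 ↦ 3·X^0·Y^0·Z^3.
Collecting: F(X, Y, Z) = 2*X**3 + X**2*Z + 3*X*Y**2 - X*Y*Z + 3*X*Z**2 - Y**3 - Y**2*Z - Y*Z**2 + 3*Z**3.


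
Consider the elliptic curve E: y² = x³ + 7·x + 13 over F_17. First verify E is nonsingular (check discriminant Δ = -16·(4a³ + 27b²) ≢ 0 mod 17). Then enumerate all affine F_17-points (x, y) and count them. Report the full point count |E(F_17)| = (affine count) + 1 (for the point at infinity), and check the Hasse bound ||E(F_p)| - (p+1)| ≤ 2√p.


Affine points = {(0, 8), (0, 9), (1, 2), (1, 15), (2, 1), (2, 16), (6, 4), (6, 13), (14, 4), (14, 13), (15, 5), (15, 12)}; affine count = 12; |E(F_17)| = 13.

Discriminant check: Δ ∝ 4a³ + 27b² = 4·7³ + 27·13² = 4·343 + 27·169 ≡ 2 (mod 17). Nonzero ⇒ E is nonsingular.
For each x ∈ F_17, compute rhs = x³ + 7·x + 13 mod 17, then count y ∈ F_17 with y² ≡ rhs.
  x = 0: rhs = 13, matching y values: 8, 9 (2 points).
  x = 1: rhs = 4, matching y values: 2, 15 (2 points).
  x = 2: rhs = 1, matching y values: 1, 16 (2 points).
  x = 3: rhs = 10, matching y values: none (0 points).
  x = 4: rhs = 3, matching y values: none (0 points).
  x = 5: rhs = 3, matching y values: none (0 points).
  x = 6: rhs = 16, matching y values: 4, 13 (2 points).
  x = 7: rhs = 14, matching y values: none (0 points).
  x = 8: rhs = 3, matching y values: none (0 points).
  x = 9: rhs = 6, matching y values: none (0 points).
  x = 10: rhs = 12, matching y values: none (0 points).
  x = 11: rhs = 10, matching y values: none (0 points).
  x = 12: rhs = 6, matching y values: none (0 points).
  x = 13: rhs = 6, matching y values: none (0 points).
  x = 14: rhs = 16, matching y values: 4, 13 (2 points).
  x = 15: rhs = 8, matching y values: 5, 12 (2 points).
  x = 16: rhs = 5, matching y values: none (0 points).
Total affine count: 12.
Full point count |E(F_17)| = 12 + 1 = 13.
Hasse bound: |13 − (17+1)| = |-5| = 5 ≤ 2√17 ≈ 8.2462 ✓.


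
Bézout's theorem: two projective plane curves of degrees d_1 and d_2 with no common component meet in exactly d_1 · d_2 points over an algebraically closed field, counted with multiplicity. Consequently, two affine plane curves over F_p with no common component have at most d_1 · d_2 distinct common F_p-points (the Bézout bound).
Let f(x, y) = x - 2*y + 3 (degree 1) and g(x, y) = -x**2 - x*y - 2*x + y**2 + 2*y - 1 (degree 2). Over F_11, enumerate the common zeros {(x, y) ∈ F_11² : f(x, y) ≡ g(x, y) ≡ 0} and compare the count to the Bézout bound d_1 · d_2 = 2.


Common zeros: {(2, 8), (6, 10)}; count = 2; Bézout bound = 2.

deg(f) = 1, deg(g) = 2, so Bézout bound = 2.
Scan x ∈ F_11. For each x, list the y ∈ F_11 with f(x, y) ≡ 0 and those with g(x, y) ≡ 0 (mod 11); the common zeros in that column are the intersection.
  x = 0: f ≡ 0 at y ∈ {7}; g ≡ 0 at y ∈ ∅; common: ∅.
  x = 1: f ≡ 0 at y ∈ {2}; g ≡ 0 at y ∈ ∅; common: ∅.
  x = 2: f ≡ 0 at y ∈ {8}; g ≡ 0 at y ∈ {3, 8}; common: {8}.
  x = 3: f ≡ 0 at y ∈ {3}; g ≡ 0 at y ∈ ∅; common: ∅.
  x = 4: f ≡ 0 at y ∈ {9}; g ≡ 0 at y ∈ {3, 10}; common: ∅.
  x = 5: f ≡ 0 at y ∈ {4}; g ≡ 0 at y ∈ ∅; common: ∅.
  x = 6: f ≡ 0 at y ∈ {10}; g ≡ 0 at y ∈ {5, 10}; common: {10}.
  x = 7: f ≡ 0 at y ∈ {5}; g ≡ 0 at y ∈ ∅; common: ∅.
  x = 8: f ≡ 0 at y ∈ {0}; g ≡ 0 at y ∈ ∅; common: ∅.
  x = 9: f ≡ 0 at y ∈ {6}; g ≡ 0 at y ∈ {2, 5}; common: ∅.
  x = 10: f ≡ 0 at y ∈ {1}; g ≡ 0 at y ∈ {0, 8}; common: ∅.
Collecting: common zeros = {(2, 8), (6, 10)}, so the count is 2.
Comparison with the Bézout bound: 2 ≤ 2 = deg(f)·deg(g), as expected for curves with no common component (the bound is attained).


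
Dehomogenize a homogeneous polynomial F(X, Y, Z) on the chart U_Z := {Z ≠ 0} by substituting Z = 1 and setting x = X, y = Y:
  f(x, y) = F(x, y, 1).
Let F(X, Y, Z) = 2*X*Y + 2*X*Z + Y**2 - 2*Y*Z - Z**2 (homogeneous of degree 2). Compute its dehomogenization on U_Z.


f(x, y) = 2*x*y + 2*x + y**2 - 2*y - 1

On U_Z we set Z = 1. Each monomial c·X^i·Y^j·Z^k in F becomes c·x^i·y^j·1^k = c·x^i·y^j.
Substituting Z = 1: F(X, Y, 1) = 2*x*y + 2*x + y**2 - 2*y - 1.
Note: deg(f) ≤ deg(F) = 2; strict inequality happens when F is divisible by Z (lost terms).


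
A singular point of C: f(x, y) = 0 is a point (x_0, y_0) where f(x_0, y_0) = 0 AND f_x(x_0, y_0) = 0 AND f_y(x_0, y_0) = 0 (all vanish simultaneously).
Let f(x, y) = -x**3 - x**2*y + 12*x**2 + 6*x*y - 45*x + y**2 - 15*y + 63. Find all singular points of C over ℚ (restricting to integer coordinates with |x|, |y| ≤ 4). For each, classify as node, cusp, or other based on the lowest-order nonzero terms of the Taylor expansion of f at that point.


Singular points: {(3, 3)}; classification: cusp.

Compute partial derivatives:
  f_x = -3*x**2 - 2*x*y + 24*x + 6*y - 45.
  f_y = -x**2 + 6*x + 2*y - 15.
Scan x_0 ∈ {−4, ..., 4}. For each x_0, f_y(x_0, y) is a polynomial in y; find its integer roots y ∈ {−4, ..., 4}, then test f_x and f at those candidates.
  x = -4: f_y(-4, y) = 2*y - 55; no integer root y with |y| ≤ 4.
  x = -3: f_y(-3, y) = 2*y - 42; no integer root y with |y| ≤ 4.
  x = -2: f_y(-2, y) = 2*y - 31; no integer root y with |y| ≤ 4.
  x = -1: f_y(-1, y) = 2*y - 22; no integer root y with |y| ≤ 4.
  x = 0: f_y(0, y) = 2*y - 15; no integer root y with |y| ≤ 4.
  x = 1: f_y(1, y) = 2*y - 10; no integer root y with |y| ≤ 4.
  x = 2: f_y(2, y) = 2*y - 7; no integer root y with |y| ≤ 4.
  x = 3: f_y(3, y) = 2*y - 6; vanishes at y ∈ {3}. (3, 3): f_x = 0, f = 0 — SINGULAR.
  x = 4: f_y(4, y) = 2*y - 7; no integer root y with |y| ≤ 4.
Only singular point on the grid: (3, 3).
Classify: substitute x = 3 + u, y = 3 + v and expand: f = -u**3 - u**2*v + v**2.
No constant or linear terms (consistent with a singular point). Quadratic part: v**2. Cubic part: -u**3 - u**2*v.
The quadratic part v**2 is a perfect square, so there is a single (double) tangent line v = 0, i.e. y = 3. Restricting the cubic part to that line (v = 0) leaves -u**3 ≠ 0, so f is not divisible by v and the branch is v² ≈ u**3 to lowest order — this is a cusp.
Classification: cusp.


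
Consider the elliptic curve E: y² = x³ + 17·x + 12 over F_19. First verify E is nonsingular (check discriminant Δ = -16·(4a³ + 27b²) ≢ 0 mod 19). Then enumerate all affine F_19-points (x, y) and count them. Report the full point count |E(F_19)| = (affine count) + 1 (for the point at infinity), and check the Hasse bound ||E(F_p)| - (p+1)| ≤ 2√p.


Affine points = {(1, 7), (1, 12), (2, 4), (2, 15), (4, 7), (4, 12), (6, 8), (6, 11), (9, 1), (9, 18), (10, 2), (10, 17), (12, 5), (12, 14), (13, 6), (13, 13), (14, 7), (14, 12)}; affine count = 18; |E(F_19)| = 19.

Discriminant check: Δ ∝ 4a³ + 27b² = 4·17³ + 27·12² = 4·4913 + 27·144 ≡ 18 (mod 19). Nonzero ⇒ E is nonsingular.
For each x ∈ F_19, compute rhs = x³ + 17·x + 12 mod 19, then count y ∈ F_19 with y² ≡ rhs.
  x = 0: rhs = 12, matching y values: none (0 points).
  x = 1: rhs = 11, matching y values: 7, 12 (2 points).
  x = 2: rhs = 16, matching y values: 4, 15 (2 points).
  x = 3: rhs = 14, matching y values: none (0 points).
  x = 4: rhs = 11, matching y values: 7, 12 (2 points).
  x = 5: rhs = 13, matching y values: none (0 points).
  x = 6: rhs = 7, matching y values: 8, 11 (2 points).
  x = 7: rhs = 18, matching y values: none (0 points).
  x = 8: rhs = 14, matching y values: none (0 points).
  x = 9: rhs = 1, matching y values: 1, 18 (2 points).
  x = 10: rhs = 4, matching y values: 2, 17 (2 points).
  x = 11: rhs = 10, matching y values: none (0 points).
  x = 12: rhs = 6, matching y values: 5, 14 (2 points).
  x = 13: rhs = 17, matching y values: 6, 13 (2 points).
  x = 14: rhs = 11, matching y values: 7, 12 (2 points).
  x = 15: rhs = 13, matching y values: none (0 points).
  x = 16: rhs = 10, matching y values: none (0 points).
  x = 17: rhs = 8, matching y values: none (0 points).
  x = 18: rhs = 13, matching y values: none (0 points).
Total affine count: 18.
Full point count |E(F_19)| = 18 + 1 = 19.
Hasse bound: |19 − (19+1)| = |-1| = 1 ≤ 2√19 ≈ 8.7178 ✓.


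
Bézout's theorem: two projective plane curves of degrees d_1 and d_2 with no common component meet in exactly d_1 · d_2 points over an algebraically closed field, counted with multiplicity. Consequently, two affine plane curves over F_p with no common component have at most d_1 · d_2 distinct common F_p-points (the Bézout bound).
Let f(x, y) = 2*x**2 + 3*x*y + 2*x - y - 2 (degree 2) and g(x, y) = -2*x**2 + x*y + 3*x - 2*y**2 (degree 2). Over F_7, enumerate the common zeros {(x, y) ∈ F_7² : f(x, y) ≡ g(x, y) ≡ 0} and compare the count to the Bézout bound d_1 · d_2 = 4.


Common zeros: {(2, 5), (3, 6)}; count = 2; Bézout bound = 4.

deg(f) = 2, deg(g) = 2, so Bézout bound = 4.
Scan x ∈ F_7. For each x, list the y ∈ F_7 with f(x, y) ≡ 0 and those with g(x, y) ≡ 0 (mod 7); the common zeros in that column are the intersection.
  x = 0: f ≡ 0 at y ∈ {5}; g ≡ 0 at y ∈ {0}; common: ∅.
  x = 1: f ≡ 0 at y ∈ {6}; g ≡ 0 at y ∈ {1, 3}; common: ∅.
  x = 2: f ≡ 0 at y ∈ {5}; g ≡ 0 at y ∈ {3, 5}; common: {5}.
  x = 3: f ≡ 0 at y ∈ {6}; g ≡ 0 at y ∈ {6}; common: {6}.
  x = 4: f ≡ 0 at y ∈ {1}; g ≡ 0 at y ∈ ∅; common: ∅.
  x = 5: f ≡ 0 at y ∈ ∅; g ≡ 0 at y ∈ {0, 6}; common: ∅.
  x = 6: f ≡ 0 at y ∈ {3}; g ≡ 0 at y ∈ ∅; common: ∅.
Collecting: common zeros = {(2, 5), (3, 6)}, so the count is 2.
Comparison with the Bézout bound: 2 ≤ 4 = deg(f)·deg(g), as expected for curves with no common component (the affine F_7-count falls short of the bound because intersections may lie at infinity, over extension fields, or carry multiplicity).


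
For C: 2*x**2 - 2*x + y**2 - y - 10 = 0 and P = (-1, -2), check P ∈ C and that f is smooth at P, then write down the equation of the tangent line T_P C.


Tangent line at P: -6*x - 5*y - 16 = 0.

Step 1: f(-1, -2) = 0, so P lies on C.
Step 2: partial derivatives
  f_x(x, y) = 4*x - 2, f_y(x, y) = 2*y - 1.
  f_x(P) = -6, f_y(P) = -5 (gradient nonzero, so P is smooth).
Step 3: tangent line at P: -6·(x − -1) + -5·(y − -2) = 0.
Expanding: -6*x - 5*y - 16 = 0.


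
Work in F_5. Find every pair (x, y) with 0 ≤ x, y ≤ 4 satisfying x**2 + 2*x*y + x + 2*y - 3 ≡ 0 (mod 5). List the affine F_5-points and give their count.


Affine F_5-points: {(0, 4), (1, 4), (2, 2), (3, 2)}; count = 4.

For each of the 25 pairs (x, y) ∈ F_5², evaluate f(x, y) mod 5. Record the zeros.
  x = 0: [0↦2, 1↦4, 2↦1, 3↦3, 4↦0]  zeros at y ∈ {4}
  x = 1: [0↦4, 1↦3, 2↦2, 3↦1, 4↦0]  zeros at y ∈ {4}
  x = 2: [0↦3, 1↦4, 2↦0, 3↦1, 4↦2]  zeros at y ∈ {2}
  x = 3: [0↦4, 1↦2, 2↦0, 3↦3, 4↦1]  zeros at y ∈ {2}
  x = 4: [0↦2, 1↦2, 2↦2, 3↦2, 4↦2]  zeros at y ∈ ∅
Collecting zeros: affine points = {(0, 4), (1, 4), (2, 2), (3, 2)}.
Total count |C(F_5)_aff| = 4.


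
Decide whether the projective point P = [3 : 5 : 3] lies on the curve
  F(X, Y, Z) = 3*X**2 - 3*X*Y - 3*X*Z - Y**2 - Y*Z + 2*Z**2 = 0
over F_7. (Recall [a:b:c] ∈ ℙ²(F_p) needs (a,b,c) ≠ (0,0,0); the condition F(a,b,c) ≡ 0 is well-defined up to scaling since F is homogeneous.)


F(3,5,3) ≡ 3 (mod 7); P is NOT on the curve.

Evaluate F(3, 5, 3) term-by-term (mod 7).
  3*X**2 ↦ 3·9·1·1 = 27
  -3*X*Y ↦ -3·3·5·1 = -45
  -3*X*Z ↦ -3·3·1·3 = -27
  -Y**2 ↦ -1·1·25·1 = -25
  -Y*Z ↦ -1·1·5·3 = -15
  2*Z**2 ↦ 2·1·1·9 = 18
Sum: F(3, 5, 3) = (27) + (-45) + (-27) + (-25) + (-15) + (18) = -67.
Reducing mod 7: -67 ≡ 3 (mod 7).
Since F(a, b, c) ≡ 3 ≠ 0 (mod 7), P does NOT lie on the curve.


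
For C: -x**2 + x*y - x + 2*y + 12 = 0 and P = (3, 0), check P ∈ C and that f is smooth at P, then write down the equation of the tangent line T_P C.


Tangent line at P: -7*x + 5*y + 21 = 0.

Step 1: f(3, 0) = 0, so P lies on C.
Step 2: partial derivatives
  f_x(x, y) = -2*x + y - 1, f_y(x, y) = x + 2.
  f_x(P) = -7, f_y(P) = 5 (gradient nonzero, so P is smooth).
Step 3: tangent line at P: -7·(x − 3) + 5·(y − 0) = 0.
Expanding: -7*x + 5*y + 21 = 0.


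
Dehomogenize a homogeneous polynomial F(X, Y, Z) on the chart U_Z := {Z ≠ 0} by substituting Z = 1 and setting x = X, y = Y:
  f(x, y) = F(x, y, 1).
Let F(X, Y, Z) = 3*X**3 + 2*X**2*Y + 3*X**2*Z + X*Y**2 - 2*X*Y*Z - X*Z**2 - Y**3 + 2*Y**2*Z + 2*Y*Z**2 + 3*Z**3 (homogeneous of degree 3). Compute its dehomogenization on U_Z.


f(x, y) = 3*x**3 + 2*x**2*y + 3*x**2 + x*y**2 - 2*x*y - x - y**3 + 2*y**2 + 2*y + 3

On U_Z we set Z = 1. Each monomial c·X^i·Y^j·Z^k in F becomes c·x^i·y^j·1^k = c·x^i·y^j.
Substituting Z = 1: F(X, Y, 1) = 3*x**3 + 2*x**2*y + 3*x**2 + x*y**2 - 2*x*y - x - y**3 + 2*y**2 + 2*y + 3.
Note: deg(f) ≤ deg(F) = 3; strict inequality happens when F is divisible by Z (lost terms).


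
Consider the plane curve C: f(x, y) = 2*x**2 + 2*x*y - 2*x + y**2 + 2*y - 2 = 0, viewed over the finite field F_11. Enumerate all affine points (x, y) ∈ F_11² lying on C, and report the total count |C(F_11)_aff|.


Affine F_11-points: {(0, 4), (0, 5), (4, 0), (4, 1), (5, 2), (5, 8), (7, 1), (7, 5), (8, 0), (8, 4), (10, 3), (10, 8)}; count = 12.

For each of the 121 pairs (x, y) ∈ F_11², evaluate f(x, y) mod 11. Record the zeros.
  x = 0: [0↦9, 1↦1, 2↦6, 3↦2, 4↦0, 5↦0, 6↦2, 7↦6, 8↦1, 9↦9, 10↦8]  zeros at y ∈ {4, 5}
  x = 1: [0↦9, 1↦3, 2↦10, 3↦8, 4↦8, 5↦10, 6↦3, 7↦9, 8↦6, 9↦5, 10↦6]  zeros at y ∈ ∅
  x = 2: [0↦2, 1↦9, 2↦7, 3↦7, 4↦9, 5↦2, 6↦8, 7↦5, 8↦4, 9↦5, 10↦8]  zeros at y ∈ ∅
  x = 3: [0↦10, 1↦8, 2↦8, 3↦10, 4↦3, 5↦9, 6↦6, 7↦5, 8↦6, 9↦9, 10↦3]  zeros at y ∈ ∅
  x = 4: [0↦0, 1↦0, 2↦2, 3↦6, 4↦1, 5↦9, 6↦8, 7↦9, 8↦1, 9↦6, 10↦2]  zeros at y ∈ {0, 1}
  x = 5: [0↦5, 1↦7, 2↦0, 3↦6, 4↦3, 5↦2, 6↦3, 7↦6, 8↦0, 9↦7, 10↦5]  zeros at y ∈ {2, 8}
  x = 6: [0↦3, 1↦7, 2↦2, 3↦10, 4↦9, 5↦10, 6↦2, 7↦7, 8↦3, 9↦1, 10↦1]  zeros at y ∈ ∅
  x = 7: [0↦5, 1↦0, 2↦8, 3↦7, 4↦8, 5↦0, 6↦5, 7↦1, 8↦10, 9↦10, 10↦1]  zeros at y ∈ {1, 5}
  x = 8: [0↦0, 1↦8, 2↦7, 3↦8, 4↦0, 5↦5, 6↦1, 7↦10, 8↦10, 9↦1, 10↦5]  zeros at y ∈ {0, 4}
  x = 9: [0↦10, 1↦9, 2↦10, 3↦2, 4↦7, 5↦3, 6↦1, 7↦1, 8↦3, 9↦7, 10↦2]  zeros at y ∈ ∅
  x = 10: [0↦2, 1↦3, 2↦6, 3↦0, 4↦7, 5↦5, 6↦5, 7↦7, 8↦0, 9↦6, 10↦3]  zeros at y ∈ {3, 8}
Collecting zeros: affine points = {(0, 4), (0, 5), (4, 0), (4, 1), (5, 2), (5, 8), (7, 1), (7, 5), (8, 0), (8, 4), (10, 3), (10, 8)}.
Total count |C(F_11)_aff| = 12.


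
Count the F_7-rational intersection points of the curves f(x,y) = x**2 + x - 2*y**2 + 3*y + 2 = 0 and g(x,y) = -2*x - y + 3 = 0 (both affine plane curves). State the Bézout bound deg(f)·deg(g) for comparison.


Common zeros: {(0, 3)}; count = 1; Bézout bound = 2.

deg(f) = 2, deg(g) = 1, so Bézout bound = 2.
Scan x ∈ F_7. For each x, list the y ∈ F_7 with f(x, y) ≡ 0 and those with g(x, y) ≡ 0 (mod 7); the common zeros in that column are the intersection.
  x = 0: f ≡ 0 at y ∈ {2, 3}; g ≡ 0 at y ∈ {3}; common: {3}.
  x = 1: f ≡ 0 at y ∈ ∅; g ≡ 0 at y ∈ {1}; common: ∅.
  x = 2: f ≡ 0 at y ∈ ∅; g ≡ 0 at y ∈ {6}; common: ∅.
  x = 3: f ≡ 0 at y ∈ {0, 5}; g ≡ 0 at y ∈ {4}; common: ∅.
  x = 4: f ≡ 0 at y ∈ ∅; g ≡ 0 at y ∈ {2}; common: ∅.
  x = 5: f ≡ 0 at y ∈ ∅; g ≡ 0 at y ∈ {0}; common: ∅.
  x = 6: f ≡ 0 at y ∈ {2, 3}; g ≡ 0 at y ∈ {5}; common: ∅.
Collecting: common zeros = {(0, 3)}, so the count is 1.
Comparison with the Bézout bound: 1 ≤ 2 = deg(f)·deg(g), as expected for curves with no common component (the affine F_7-count falls short of the bound because intersections may lie at infinity, over extension fields, or carry multiplicity).


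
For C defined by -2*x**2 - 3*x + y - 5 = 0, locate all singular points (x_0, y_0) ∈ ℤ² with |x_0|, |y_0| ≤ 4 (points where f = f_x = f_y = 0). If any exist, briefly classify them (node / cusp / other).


No singular points in the scanned grid; C is smooth there.

Compute partial derivatives:
  f_x = -4*x - 3.
  f_y = 1.
f_y = 1 is a nonzero constant, so f_y never vanishes: no point (x, y) can satisfy f = f_x = f_y = 0. In particular no (x, y) ∈ {−4, ..., 4}² is singular; the curve is smooth.


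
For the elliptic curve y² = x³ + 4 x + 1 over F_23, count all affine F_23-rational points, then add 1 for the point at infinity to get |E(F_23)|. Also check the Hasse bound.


Affine points = {(0, 1), (0, 22), (1, 11), (1, 12), (4, 9), (4, 14), (5, 10), (5, 13), (7, 2), (7, 21), (8, 4), (8, 19), (10, 11), (10, 12), (12, 11), (12, 12), (14, 8), (14, 15), (15, 3), (15, 20), (19, 6), (19, 17), (20, 10), (20, 13), (21, 10), (21, 13)}; affine count = 26; |E(F_23)| = 27.

Discriminant check: Δ ∝ 4a³ + 27b² = 4·4³ + 27·1² = 4·64 + 27·1 ≡ 7 (mod 23). Nonzero ⇒ E is nonsingular.
For each x ∈ F_23, compute rhs = x³ + 4·x + 1 mod 23, then count y ∈ F_23 with y² ≡ rhs.
  x = 0: rhs = 1, matching y values: 1, 22 (2 points).
  x = 1: rhs = 6, matching y values: 11, 12 (2 points).
  x = 2: rhs = 17, matching y values: none (0 points).
  x = 3: rhs = 17, matching y values: none (0 points).
  x = 4: rhs = 12, matching y values: 9, 14 (2 points).
  x = 5: rhs = 8, matching y values: 10, 13 (2 points).
  x = 6: rhs = 11, matching y values: none (0 points).
  x = 7: rhs = 4, matching y values: 2, 21 (2 points).
  x = 8: rhs = 16, matching y values: 4, 19 (2 points).
  x = 9: rhs = 7, matching y values: none (0 points).
  x = 10: rhs = 6, matching y values: 11, 12 (2 points).
  x = 11: rhs = 19, matching y values: none (0 points).
  x = 12: rhs = 6, matching y values: 11, 12 (2 points).
  x = 13: rhs = 19, matching y values: none (0 points).
  x = 14: rhs = 18, matching y values: 8, 15 (2 points).
  x = 15: rhs = 9, matching y values: 3, 20 (2 points).
  x = 16: rhs = 21, matching y values: none (0 points).
  x = 17: rhs = 14, matching y values: none (0 points).
  x = 18: rhs = 17, matching y values: none (0 points).
  x = 19: rhs = 13, matching y values: 6, 17 (2 points).
  x = 20: rhs = 8, matching y values: 10, 13 (2 points).
  x = 21: rhs = 8, matching y values: 10, 13 (2 points).
  x = 22: rhs = 19, matching y values: none (0 points).
Total affine count: 26.
Full point count |E(F_23)| = 26 + 1 = 27.
Hasse bound: |27 − (23+1)| = |3| = 3 ≤ 2√23 ≈ 9.5917 ✓.


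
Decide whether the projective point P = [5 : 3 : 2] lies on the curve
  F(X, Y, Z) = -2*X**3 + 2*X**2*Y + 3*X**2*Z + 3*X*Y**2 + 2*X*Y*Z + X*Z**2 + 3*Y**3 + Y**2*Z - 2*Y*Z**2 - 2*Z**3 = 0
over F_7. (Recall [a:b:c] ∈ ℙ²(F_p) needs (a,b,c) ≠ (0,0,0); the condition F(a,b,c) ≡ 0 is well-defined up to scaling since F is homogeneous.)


F(5,3,2) ≡ 2 (mod 7); P is NOT on the curve.

Evaluate F(5, 3, 2) term-by-term (mod 7).
  -2*X**3 ↦ -2·125·1·1 = -250
  2*X**2*Y ↦ 2·25·3·1 = 150
  3*X**2*Z ↦ 3·25·1·2 = 150
  3*X*Y**2 ↦ 3·5·9·1 = 135
  2*X*Y*Z ↦ 2·5·3·2 = 60
  X*Z**2 ↦ 1·5·1·4 = 20
  3*Y**3 ↦ 3·1·27·1 = 81
  Y**2*Z ↦ 1·1·9·2 = 18
  -2*Y*Z**2 ↦ -2·1·3·4 = -24
  -2*Z**3 ↦ -2·1·1·8 = -16
Sum: F(5, 3, 2) = (-250) + (150) + (150) + (135) + (60) + (20) + (81) + (18) + (-24) + (-16) = 324.
Reducing mod 7: 324 ≡ 2 (mod 7).
Since F(a, b, c) ≡ 2 ≠ 0 (mod 7), P does NOT lie on the curve.


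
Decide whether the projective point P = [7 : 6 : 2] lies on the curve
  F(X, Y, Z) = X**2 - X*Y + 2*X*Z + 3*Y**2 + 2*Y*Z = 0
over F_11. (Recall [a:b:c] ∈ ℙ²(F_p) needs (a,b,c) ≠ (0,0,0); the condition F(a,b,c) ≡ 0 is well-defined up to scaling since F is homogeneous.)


F(7,6,2) ≡ 2 (mod 11); P is NOT on the curve.

Evaluate F(7, 6, 2) term-by-term (mod 11).
  X**2 ↦ 1·49·1·1 = 49
  -X*Y ↦ -1·7·6·1 = -42
  2*X*Z ↦ 2·7·1·2 = 28
  3*Y**2 ↦ 3·1·36·1 = 108
  2*Y*Z ↦ 2·1·6·2 = 24
Sum: F(7, 6, 2) = (49) + (-42) + (28) + (108) + (24) = 167.
Reducing mod 11: 167 ≡ 2 (mod 11).
Since F(a, b, c) ≡ 2 ≠ 0 (mod 11), P does NOT lie on the curve.


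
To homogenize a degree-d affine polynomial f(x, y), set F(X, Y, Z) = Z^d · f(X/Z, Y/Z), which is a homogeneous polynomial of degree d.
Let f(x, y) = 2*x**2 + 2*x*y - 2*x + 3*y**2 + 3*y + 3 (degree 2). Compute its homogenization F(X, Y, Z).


F(X, Y, Z) = 2*X**2 + 2*X*Y - 2*X*Z + 3*Y**2 + 3*Y*Z + 3*Z**2

deg(f) = 2.
Substitute x = X/Z, y = Y/Z into f, then multiply by Z^2.
  monomial 2·x^2·y^0 ↦ 2·X^2·Y^0·Z^0.
  monomial 2·x^1·y^1 ↦ 2·X^1·Y^1·Z^0.
  monomial -2·x^1·y^0 ↦ -2·X^1·Y^0·Z^1.
  monomial 3·x^0·y^2 ↦ 3·X^0·Y^2·Z^0.
  monomial 3·x^0·y^1 ↦ 3·X^0·Y^1·Z^1.
  monomial 3·x^0·y^0 ↦ 3·X^0·Y^0·Z^2.
Collecting: F(X, Y, Z) = 2*X**2 + 2*X*Y - 2*X*Z + 3*Y**2 + 3*Y*Z + 3*Z**2.


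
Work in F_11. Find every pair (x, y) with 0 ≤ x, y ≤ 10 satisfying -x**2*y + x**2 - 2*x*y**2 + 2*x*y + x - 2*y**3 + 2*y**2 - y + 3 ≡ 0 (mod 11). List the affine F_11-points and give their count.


Affine F_11-points: {(0, 6), (1, 2), (2, 3), (4, 9), (5, 0), (7, 2), (7, 5), (7, 9), (8, 4), (8, 5), (8, 6), (9, 1), (9, 3), (9, 10), (10, 4)}; count = 15.

For each of the 121 pairs (x, y) ∈ F_11², evaluate f(x, y) mod 11. Record the zeros.
  x = 0: [0↦3, 1↦2, 2↦4, 3↦8, 4↦2, 5↦7, 6↦0, 7↦2, 8↦1, 9↦7, 10↦8]  zeros at y ∈ {6}
  x = 1: [0↦5, 1↦3, 2↦0, 3↦6, 4↦9, 5↦8, 6↦2, 7↦1, 8↦4, 9↦10, 10↦7]  zeros at y ∈ {2}
  x = 2: [0↦9, 1↦4, 2↦5, 3↦0, 4↦10, 5↦1, 6↦5, 7↦10, 8↦4, 9↦8, 10↦10]  zeros at y ∈ {3}
  x = 3: [0↦4, 1↦5, 2↦8, 3↦1, 4↦5, 5↦8, 6↦9, 7↦7, 8↦1, 9↦1, 10↦6]  zeros at y ∈ ∅
  x = 4: [0↦1, 1↦6, 2↦9, 3↦9, 4↦5, 5↦7, 6↦3, 7↦3, 8↦6, 9↦0, 10↦6]  zeros at y ∈ {9}
  x = 5: [0↦0, 1↦7, 2↦8, 3↦2, 4↦10, 5↦9, 6↦9, 7↦9, 8↦8, 9↦5, 10↦10]  zeros at y ∈ {0}
  x = 6: [0↦1, 1↦8, 2↦5, 3↦2, 4↦9, 5↦3, 6↦5, 7↦3, 8↦7, 9↦5, 10↦7]  zeros at y ∈ ∅
  x = 7: [0↦4, 1↦9, 2↦0, 3↦9, 4↦2, 5↦0, 6↦2, 7↦7, 8↦3, 9↦0, 10↦8]  zeros at y ∈ {2, 5, 9}
  x = 8: [0↦9, 1↦10, 2↦4, 3↦1, 4↦0, 5↦0, 6↦0, 7↦10, 8↦7, 9↦1, 10↦2]  zeros at y ∈ {4, 5, 6}
  x = 9: [0↦5, 1↦0, 2↦6, 3↦0, 4↦3, 5↦3, 6↦10, 7↦1, 8↦8, 9↦8, 10↦0]  zeros at y ∈ {1, 3, 10}
  x = 10: [0↦3, 1↦1, 2↦6, 3↦6, 4↦0, 5↦9, 6↦10, 7↦2, 8↦6, 9↦10, 10↦2]  zeros at y ∈ {4}
Collecting zeros: affine points = {(0, 6), (1, 2), (2, 3), (4, 9), (5, 0), (7, 2), (7, 5), (7, 9), (8, 4), (8, 5), (8, 6), (9, 1), (9, 3), (9, 10), (10, 4)}.
Total count |C(F_11)_aff| = 15.


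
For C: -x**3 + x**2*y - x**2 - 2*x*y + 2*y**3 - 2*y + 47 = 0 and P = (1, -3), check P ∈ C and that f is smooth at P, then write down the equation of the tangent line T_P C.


Tangent line at P: -5*x + 51*y + 158 = 0.

Step 1: f(1, -3) = 0, so P lies on C.
Step 2: partial derivatives
  f_x(x, y) = -3*x**2 + 2*x*y - 2*x - 2*y, f_y(x, y) = x**2 - 2*x + 6*y**2 - 2.
  f_x(P) = -5, f_y(P) = 51 (gradient nonzero, so P is smooth).
Step 3: tangent line at P: -5·(x − 1) + 51·(y − -3) = 0.
Expanding: -5*x + 51*y + 158 = 0.


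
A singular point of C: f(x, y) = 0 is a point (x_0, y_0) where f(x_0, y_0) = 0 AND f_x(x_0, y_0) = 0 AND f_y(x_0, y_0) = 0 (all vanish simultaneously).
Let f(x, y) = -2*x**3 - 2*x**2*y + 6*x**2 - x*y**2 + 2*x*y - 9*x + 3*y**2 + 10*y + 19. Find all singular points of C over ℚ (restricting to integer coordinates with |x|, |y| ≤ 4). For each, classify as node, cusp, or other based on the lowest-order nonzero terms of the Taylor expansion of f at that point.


Singular points: {(2, -3)}; classification: cusp.

Compute partial derivatives:
  f_x = -6*x**2 - 4*x*y + 12*x - y**2 + 2*y - 9.
  f_y = -2*x**2 - 2*x*y + 2*x + 6*y + 10.
Scan x_0 ∈ {−4, ..., 4}. For each x_0, f_y(x_0, y) is a polynomial in y; find its integer roots y ∈ {−4, ..., 4}, then test f_x and f at those candidates.
  x = -4: f_y(-4, y) = 14*y - 30; no integer root y with |y| ≤ 4.
  x = -3: f_y(-3, y) = 12*y - 14; no integer root y with |y| ≤ 4.
  x = -2: f_y(-2, y) = 10*y - 2; no integer root y with |y| ≤ 4.
  x = -1: f_y(-1, y) = 8*y + 6; no integer root y with |y| ≤ 4.
  x = 0: f_y(0, y) = 6*y + 10; no integer root y with |y| ≤ 4.
  x = 1: f_y(1, y) = 4*y + 10; no integer root y with |y| ≤ 4.
  x = 2: f_y(2, y) = 2*y + 6; vanishes at y ∈ {-3}. (2, -3): f_x = 0, f = 0 — SINGULAR.
  x = 3: f_y(3, y) = -2; no integer root y with |y| ≤ 4.
  x = 4: f_y(4, y) = -2*y - 14; no integer root y with |y| ≤ 4.
Only singular point on the grid: (2, -3).
Classify: substitute x = 2 + u, y = -3 + v and expand: f = -2*u**3 - 2*u**2*v - u*v**2 + v**2.
No constant or linear terms (consistent with a singular point). Quadratic part: v**2. Cubic part: -2*u**3 - 2*u**2*v - u*v**2.
The quadratic part v**2 is a perfect square, so there is a single (double) tangent line v = 0, i.e. y = -3. Restricting the cubic part to that line (v = 0) leaves -2*u**3 ≠ 0, so f is not divisible by v and the branch is v² ≈ 2*u**3 to lowest order — this is a cusp.
Classification: cusp.


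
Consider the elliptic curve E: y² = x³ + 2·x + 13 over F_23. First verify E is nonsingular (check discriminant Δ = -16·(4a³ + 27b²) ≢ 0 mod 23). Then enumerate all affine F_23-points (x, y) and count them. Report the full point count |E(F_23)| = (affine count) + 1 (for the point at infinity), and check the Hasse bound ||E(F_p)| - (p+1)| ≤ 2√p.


Affine points = {(0, 6), (0, 17), (1, 4), (1, 19), (2, 5), (2, 18), (3, 0), (4, 4), (4, 19), (7, 5), (7, 18), (8, 9), (8, 14), (9, 1), (9, 22), (11, 3), (11, 20), (14, 5), (14, 18), (16, 1), (16, 22), (18, 4), (18, 19), (20, 7), (20, 16), (21, 1), (21, 22)}; affine count = 27; |E(F_23)| = 28.

Discriminant check: Δ ∝ 4a³ + 27b² = 4·2³ + 27·13² = 4·8 + 27·169 ≡ 18 (mod 23). Nonzero ⇒ E is nonsingular.
For each x ∈ F_23, compute rhs = x³ + 2·x + 13 mod 23, then count y ∈ F_23 with y² ≡ rhs.
  x = 0: rhs = 13, matching y values: 6, 17 (2 points).
  x = 1: rhs = 16, matching y values: 4, 19 (2 points).
  x = 2: rhs = 2, matching y values: 5, 18 (2 points).
  x = 3: rhs = 0, matching y values: 0 (1 points).
  x = 4: rhs = 16, matching y values: 4, 19 (2 points).
  x = 5: rhs = 10, matching y values: none (0 points).
  x = 6: rhs = 11, matching y values: none (0 points).
  x = 7: rhs = 2, matching y values: 5, 18 (2 points).
  x = 8: rhs = 12, matching y values: 9, 14 (2 points).
  x = 9: rhs = 1, matching y values: 1, 22 (2 points).
  x = 10: rhs = 21, matching y values: none (0 points).
  x = 11: rhs = 9, matching y values: 3, 20 (2 points).
  x = 12: rhs = 17, matching y values: none (0 points).
  x = 13: rhs = 5, matching y values: none (0 points).
  x = 14: rhs = 2, matching y values: 5, 18 (2 points).
  x = 15: rhs = 14, matching y values: none (0 points).
  x = 16: rhs = 1, matching y values: 1, 22 (2 points).
  x = 17: rhs = 15, matching y values: none (0 points).
  x = 18: rhs = 16, matching y values: 4, 19 (2 points).
  x = 19: rhs = 10, matching y values: none (0 points).
  x = 20: rhs = 3, matching y values: 7, 16 (2 points).
  x = 21: rhs = 1, matching y values: 1, 22 (2 points).
  x = 22: rhs = 10, matching y values: none (0 points).
Total affine count: 27.
Full point count |E(F_23)| = 27 + 1 = 28.
Hasse bound: |28 − (23+1)| = |4| = 4 ≤ 2√23 ≈ 9.5917 ✓.


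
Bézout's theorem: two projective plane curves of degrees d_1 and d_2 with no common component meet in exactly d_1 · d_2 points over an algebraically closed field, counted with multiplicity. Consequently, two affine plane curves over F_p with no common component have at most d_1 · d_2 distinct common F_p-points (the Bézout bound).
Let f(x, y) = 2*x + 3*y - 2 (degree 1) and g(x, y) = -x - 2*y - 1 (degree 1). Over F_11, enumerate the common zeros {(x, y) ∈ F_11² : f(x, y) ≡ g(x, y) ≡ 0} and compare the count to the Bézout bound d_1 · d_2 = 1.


Common zeros: {(7, 7)}; count = 1; Bézout bound = 1.

deg(f) = 1, deg(g) = 1, so Bézout bound = 1.
Scan x ∈ F_11. For each x, list the y ∈ F_11 with f(x, y) ≡ 0 and those with g(x, y) ≡ 0 (mod 11); the common zeros in that column are the intersection.
  x = 0: f ≡ 0 at y ∈ {8}; g ≡ 0 at y ∈ {5}; common: ∅.
  x = 1: f ≡ 0 at y ∈ {0}; g ≡ 0 at y ∈ {10}; common: ∅.
  x = 2: f ≡ 0 at y ∈ {3}; g ≡ 0 at y ∈ {4}; common: ∅.
  x = 3: f ≡ 0 at y ∈ {6}; g ≡ 0 at y ∈ {9}; common: ∅.
  x = 4: f ≡ 0 at y ∈ {9}; g ≡ 0 at y ∈ {3}; common: ∅.
  x = 5: f ≡ 0 at y ∈ {1}; g ≡ 0 at y ∈ {8}; common: ∅.
  x = 6: f ≡ 0 at y ∈ {4}; g ≡ 0 at y ∈ {2}; common: ∅.
  x = 7: f ≡ 0 at y ∈ {7}; g ≡ 0 at y ∈ {7}; common: {7}.
  x = 8: f ≡ 0 at y ∈ {10}; g ≡ 0 at y ∈ {1}; common: ∅.
  x = 9: f ≡ 0 at y ∈ {2}; g ≡ 0 at y ∈ {6}; common: ∅.
  x = 10: f ≡ 0 at y ∈ {5}; g ≡ 0 at y ∈ {0}; common: ∅.
Collecting: common zeros = {(7, 7)}, so the count is 1.
Comparison with the Bézout bound: 1 ≤ 1 = deg(f)·deg(g), as expected for curves with no common component (the bound is attained).


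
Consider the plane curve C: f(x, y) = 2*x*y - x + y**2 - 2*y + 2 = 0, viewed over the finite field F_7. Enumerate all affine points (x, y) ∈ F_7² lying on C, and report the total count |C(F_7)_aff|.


Affine F_7-points: {(2, 0), (2, 5), (4, 2), (4, 6), (6, 1), (6, 3)}; count = 6.

For each of the 49 pairs (x, y) ∈ F_7², evaluate f(x, y) mod 7. Record the zeros.
  x = 0: [0↦2, 1↦1, 2↦2, 3↦5, 4↦3, 5↦3, 6↦5]  zeros at y ∈ ∅
  x = 1: [0↦1, 1↦2, 2↦5, 3↦3, 4↦3, 5↦5, 6↦2]  zeros at y ∈ ∅
  x = 2: [0↦0, 1↦3, 2↦1, 3↦1, 4↦3, 5↦0, 6↦6]  zeros at y ∈ {0, 5}
  x = 3: [0↦6, 1↦4, 2↦4, 3↦6, 4↦3, 5↦2, 6↦3]  zeros at y ∈ ∅
  x = 4: [0↦5, 1↦5, 2↦0, 3↦4, 4↦3, 5↦4, 6↦0]  zeros at y ∈ {2, 6}
  x = 5: [0↦4, 1↦6, 2↦3, 3↦2, 4↦3, 5↦6, 6↦4]  zeros at y ∈ ∅
  x = 6: [0↦3, 1↦0, 2↦6, 3↦0, 4↦3, 5↦1, 6↦1]  zeros at y ∈ {1, 3}
Collecting zeros: affine points = {(2, 0), (2, 5), (4, 2), (4, 6), (6, 1), (6, 3)}.
Total count |C(F_7)_aff| = 6.


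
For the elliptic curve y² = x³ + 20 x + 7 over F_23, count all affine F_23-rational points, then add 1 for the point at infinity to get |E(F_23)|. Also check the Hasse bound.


Affine points = {(2, 3), (2, 20), (3, 5), (3, 18), (4, 6), (4, 17), (5, 5), (5, 18), (8, 9), (8, 14), (13, 7), (13, 16), (14, 8), (14, 15), (15, 5), (15, 18), (17, 4), (17, 19), (18, 9), (18, 14), (19, 1), (19, 22), (20, 9), (20, 14), (22, 3), (22, 20)}; affine count = 26; |E(F_23)| = 27.

Discriminant check: Δ ∝ 4a³ + 27b² = 4·20³ + 27·7² = 4·8000 + 27·49 ≡ 19 (mod 23). Nonzero ⇒ E is nonsingular.
For each x ∈ F_23, compute rhs = x³ + 20·x + 7 mod 23, then count y ∈ F_23 with y² ≡ rhs.
  x = 0: rhs = 7, matching y values: none (0 points).
  x = 1: rhs = 5, matching y values: none (0 points).
  x = 2: rhs = 9, matching y values: 3, 20 (2 points).
  x = 3: rhs = 2, matching y values: 5, 18 (2 points).
  x = 4: rhs = 13, matching y values: 6, 17 (2 points).
  x = 5: rhs = 2, matching y values: 5, 18 (2 points).
  x = 6: rhs = 21, matching y values: none (0 points).
  x = 7: rhs = 7, matching y values: none (0 points).
  x = 8: rhs = 12, matching y values: 9, 14 (2 points).
  x = 9: rhs = 19, matching y values: none (0 points).
  x = 10: rhs = 11, matching y values: none (0 points).
  x = 11: rhs = 17, matching y values: none (0 points).
  x = 12: rhs = 20, matching y values: none (0 points).
  x = 13: rhs = 3, matching y values: 7, 16 (2 points).
  x = 14: rhs = 18, matching y values: 8, 15 (2 points).
  x = 15: rhs = 2, matching y values: 5, 18 (2 points).
  x = 16: rhs = 7, matching y values: none (0 points).
  x = 17: rhs = 16, matching y values: 4, 19 (2 points).
  x = 18: rhs = 12, matching y values: 9, 14 (2 points).
  x = 19: rhs = 1, matching y values: 1, 22 (2 points).
  x = 20: rhs = 12, matching y values: 9, 14 (2 points).
  x = 21: rhs = 5, matching y values: none (0 points).
  x = 22: rhs = 9, matching y values: 3, 20 (2 points).
Total affine count: 26.
Full point count |E(F_23)| = 26 + 1 = 27.
Hasse bound: |27 − (23+1)| = |3| = 3 ≤ 2√23 ≈ 9.5917 ✓.


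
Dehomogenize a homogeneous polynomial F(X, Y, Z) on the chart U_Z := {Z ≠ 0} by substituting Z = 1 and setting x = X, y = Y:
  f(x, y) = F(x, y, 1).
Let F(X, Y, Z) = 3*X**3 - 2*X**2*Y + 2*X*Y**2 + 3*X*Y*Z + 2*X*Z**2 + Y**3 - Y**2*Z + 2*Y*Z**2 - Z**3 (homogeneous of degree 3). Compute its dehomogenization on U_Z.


f(x, y) = 3*x**3 - 2*x**2*y + 2*x*y**2 + 3*x*y + 2*x + y**3 - y**2 + 2*y - 1

On U_Z we set Z = 1. Each monomial c·X^i·Y^j·Z^k in F becomes c·x^i·y^j·1^k = c·x^i·y^j.
Substituting Z = 1: F(X, Y, 1) = 3*x**3 - 2*x**2*y + 2*x*y**2 + 3*x*y + 2*x + y**3 - y**2 + 2*y - 1.
Note: deg(f) ≤ deg(F) = 3; strict inequality happens when F is divisible by Z (lost terms).


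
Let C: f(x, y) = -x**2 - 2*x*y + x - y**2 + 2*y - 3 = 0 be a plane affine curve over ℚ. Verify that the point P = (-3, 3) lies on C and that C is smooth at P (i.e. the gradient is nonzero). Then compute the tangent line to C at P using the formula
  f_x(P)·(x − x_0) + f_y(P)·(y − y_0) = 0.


Tangent line at P: x + 2*y - 3 = 0.

Step 1: f(-3, 3) = 0, so P lies on C.
Step 2: partial derivatives
  f_x(x, y) = -2*x - 2*y + 1, f_y(x, y) = -2*x - 2*y + 2.
  f_x(P) = 1, f_y(P) = 2 (gradient nonzero, so P is smooth).
Step 3: tangent line at P: 1·(x − -3) + 2·(y − 3) = 0.
Expanding: x + 2*y - 3 = 0.


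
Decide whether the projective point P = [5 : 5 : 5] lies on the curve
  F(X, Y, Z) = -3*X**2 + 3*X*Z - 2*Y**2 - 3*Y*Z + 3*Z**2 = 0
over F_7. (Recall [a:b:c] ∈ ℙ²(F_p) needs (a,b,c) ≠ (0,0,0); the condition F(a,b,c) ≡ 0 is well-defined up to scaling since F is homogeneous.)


F(5,5,5) ≡ 6 (mod 7); P is NOT on the curve.

Evaluate F(5, 5, 5) term-by-term (mod 7).
  -3*X**2 ↦ -3·25·1·1 = -75
  3*X*Z ↦ 3·5·1·5 = 75
  -2*Y**2 ↦ -2·1·25·1 = -50
  -3*Y*Z ↦ -3·1·5·5 = -75
  3*Z**2 ↦ 3·1·1·25 = 75
Sum: F(5, 5, 5) = (-75) + (75) + (-50) + (-75) + (75) = -50.
Reducing mod 7: -50 ≡ 6 (mod 7).
Since F(a, b, c) ≡ 6 ≠ 0 (mod 7), P does NOT lie on the curve.


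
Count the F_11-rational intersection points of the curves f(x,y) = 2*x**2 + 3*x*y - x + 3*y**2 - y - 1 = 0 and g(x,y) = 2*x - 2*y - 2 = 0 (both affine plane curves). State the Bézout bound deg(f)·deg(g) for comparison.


Common zeros: {(1, 0), (10, 9)}; count = 2; Bézout bound = 2.

deg(f) = 2, deg(g) = 1, so Bézout bound = 2.
Scan x ∈ F_11. For each x, list the y ∈ F_11 with f(x, y) ≡ 0 and those with g(x, y) ≡ 0 (mod 11); the common zeros in that column are the intersection.
  x = 0: f ≡ 0 at y ∈ ∅; g ≡ 0 at y ∈ {10}; common: ∅.
  x = 1: f ≡ 0 at y ∈ {0, 3}; g ≡ 0 at y ∈ {0}; common: {0}.
  x = 2: f ≡ 0 at y ∈ {6, 7}; g ≡ 0 at y ∈ {1}; common: ∅.
  x = 3: f ≡ 0 at y ∈ ∅; g ≡ 0 at y ∈ {2}; common: ∅.
  x = 4: f ≡ 0 at y ∈ ∅; g ≡ 0 at y ∈ {3}; common: ∅.
  x = 5: f ≡ 0 at y ∈ {0, 10}; g ≡ 0 at y ∈ {4}; common: ∅.
  x = 6: f ≡ 0 at y ∈ {3, 6}; g ≡ 0 at y ∈ {5}; common: ∅.
  x = 7: f ≡ 0 at y ∈ ∅; g ≡ 0 at y ∈ {6}; common: ∅.
  x = 8: f ≡ 0 at y ∈ {8, 10}; g ≡ 0 at y ∈ {7}; common: ∅.
  x = 9: f ≡ 0 at y ∈ ∅; g ≡ 0 at y ∈ {8}; common: ∅.
  x = 10: f ≡ 0 at y ∈ {7, 9}; g ≡ 0 at y ∈ {9}; common: {9}.
Collecting: common zeros = {(1, 0), (10, 9)}, so the count is 2.
Comparison with the Bézout bound: 2 ≤ 2 = deg(f)·deg(g), as expected for curves with no common component (the bound is attained).
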